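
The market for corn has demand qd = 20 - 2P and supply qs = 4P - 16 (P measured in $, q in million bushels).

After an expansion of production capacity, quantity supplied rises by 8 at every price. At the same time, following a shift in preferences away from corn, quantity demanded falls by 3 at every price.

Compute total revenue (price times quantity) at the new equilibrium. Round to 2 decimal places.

36.11

Initially, 20 - 2P = 4P - 16, so 36 = 6P and P = 6, q = 8.
After the shift, demand is qd = 17 - 2P and supply is qs = 4P - 8.
Setting them equal: 17 - 2P = 4P - 8 → 25 = 6P, so P = 25/6 ≈ 4.1667 and q = 26/3 ≈ 8.6667.
New expenditure = 4.1667 × 8.6667 = 36.11.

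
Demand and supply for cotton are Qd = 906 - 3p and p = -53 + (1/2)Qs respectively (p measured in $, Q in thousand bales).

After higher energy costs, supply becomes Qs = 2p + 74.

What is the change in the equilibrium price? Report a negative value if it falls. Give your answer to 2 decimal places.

Original equilibrium: 906 - 3p = 2p + 106 gives 800 = 5p, so p = 160 and Q = 426.
The new curves are Qd = 906 - 3p (demand) and Qs = 2p + 74 (supply).
Equate the new curves: 906 - 3p = 2p + 74, giving 832 = 5p, p = 166.4, Q = 406.8.
Δp = 166.4 − 160 = +6.40.

+6.40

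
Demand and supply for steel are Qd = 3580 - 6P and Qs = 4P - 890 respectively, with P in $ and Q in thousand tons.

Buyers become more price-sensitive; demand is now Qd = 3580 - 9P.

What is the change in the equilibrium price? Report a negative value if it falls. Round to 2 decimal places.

Before the shock: 3580 - 6P = 4P - 890 ⇒ 4470 = 10P ⇒ P = 447, Q = 898.
The new curves are Qd = 3580 - 9P (demand) and Qs = 4P - 890 (supply).
New equilibrium: 3580 - 9P = 4P - 890 ⇒ 4470 = 13P ⇒ P = 4470/13 ≈ 343.8462, Q = 6310/13 ≈ 485.3846.
ΔP = 343.8462 − 447 = -103.15.

-103.15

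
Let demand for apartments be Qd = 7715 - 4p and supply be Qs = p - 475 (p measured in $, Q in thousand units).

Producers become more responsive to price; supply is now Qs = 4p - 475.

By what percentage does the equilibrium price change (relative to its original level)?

-37.5

Original equilibrium: 7715 - 4p = p - 475 gives 8190 = 5p, so p = 1638 and Q = 1163.
After the shift, demand is Qd = 7715 - 4p and supply is Qs = 4p - 475.
Equate the new curves: 7715 - 4p = 4p - 475, giving 8190 = 8p, p = 1023.75, Q = 3620.
%Δp = (1023.75 − 1638) / 1638 × 100 = -37.5%.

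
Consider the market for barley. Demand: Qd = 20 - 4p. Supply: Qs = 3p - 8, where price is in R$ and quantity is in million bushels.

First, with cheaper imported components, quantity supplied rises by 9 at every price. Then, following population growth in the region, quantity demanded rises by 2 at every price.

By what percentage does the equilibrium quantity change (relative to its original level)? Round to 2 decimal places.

+150.00

Before the shock: 20 - 4p = 3p - 8 ⇒ 28 = 7p ⇒ p = 4, Q = 4.
The shock moves the curves to Qd = 22 - 4p and Qs = 3p + 1.
Equate the new curves: 22 - 4p = 3p + 1, giving 21 = 7p, p = 3, Q = 10.
%ΔQ = (10 − 4) / 4 × 100 = +150.00%.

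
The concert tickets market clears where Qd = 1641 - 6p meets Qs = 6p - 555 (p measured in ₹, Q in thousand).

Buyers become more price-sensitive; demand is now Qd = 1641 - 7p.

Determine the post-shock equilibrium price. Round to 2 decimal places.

168.92

Before the shock: 1641 - 6p = 6p - 555 ⇒ 2196 = 12p ⇒ p = 183, Q = 543.
The shock moves the curves to Qd = 1641 - 7p and Qs = 6p - 555.
Setting them equal: 1641 - 7p = 6p - 555 → 2196 = 13p, so p = 2196/13 ≈ 168.9231 and Q = 5961/13 ≈ 458.5385.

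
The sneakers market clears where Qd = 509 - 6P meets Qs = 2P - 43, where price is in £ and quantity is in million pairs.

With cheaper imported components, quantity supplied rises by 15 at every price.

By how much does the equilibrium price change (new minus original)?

Before the shock: 509 - 6P = 2P - 43 ⇒ 552 = 8P ⇒ P = 69, Q = 95.
After the shift, demand is Qd = 509 - 6P and supply is Qs = 2P - 28.
New equilibrium: 509 - 6P = 2P - 28 ⇒ 537 = 8P ⇒ P = 67.125, Q = 106.25.
ΔP = 67.125 − 69 = -1.875.

-1.875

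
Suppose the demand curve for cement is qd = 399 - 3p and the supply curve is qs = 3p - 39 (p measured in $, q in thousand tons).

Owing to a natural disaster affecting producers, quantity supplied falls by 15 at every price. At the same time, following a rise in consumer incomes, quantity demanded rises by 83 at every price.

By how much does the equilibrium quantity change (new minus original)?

+34

Initially, 399 - 3p = 3p - 39, so 438 = 6p and p = 73, q = 180.
With the change applied: demand qd = 482 - 3p, supply qs = 3p - 54.
Equate the new curves: 482 - 3p = 3p - 54, giving 536 = 6p, p = 268/3 ≈ 89.3333, q = 214.
Δq = 214 − 180 = +34.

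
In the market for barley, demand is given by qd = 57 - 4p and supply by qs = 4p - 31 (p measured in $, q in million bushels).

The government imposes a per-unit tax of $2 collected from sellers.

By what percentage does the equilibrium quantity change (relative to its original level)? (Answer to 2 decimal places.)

-30.77

Before the shock: 57 - 4p = 4p - 31 ⇒ 88 = 8p ⇒ p = 11, q = 13.
Since sellers keep the price net of the tax, the effective supply curve becomes qs = 4p - 39.
Equate the new curves: 57 - 4p = 4p - 39, giving 96 = 8p, p = 12, q = 9.
%Δq = (9 − 13) / 13 × 100 = -30.77%.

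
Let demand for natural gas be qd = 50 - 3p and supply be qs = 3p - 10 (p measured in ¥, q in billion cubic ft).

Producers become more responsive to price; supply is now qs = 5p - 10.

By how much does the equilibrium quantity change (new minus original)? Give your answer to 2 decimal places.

+7.50

Initially, 50 - 3p = 3p - 10, so 60 = 6p and p = 10, q = 20.
After the shift, demand is qd = 50 - 3p and supply is qs = 5p - 10.
New equilibrium: 50 - 3p = 5p - 10 ⇒ 60 = 8p ⇒ p = 7.5, q = 27.5.
Δq = 27.5 − 20 = +7.50.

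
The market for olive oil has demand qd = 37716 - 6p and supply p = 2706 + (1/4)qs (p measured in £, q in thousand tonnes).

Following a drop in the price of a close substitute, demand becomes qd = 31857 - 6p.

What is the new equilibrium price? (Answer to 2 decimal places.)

Before the shock: 37716 - 6p = 4p - 10824 ⇒ 48540 = 10p ⇒ p = 4854, q = 8592.
After the shift, demand is qd = 31857 - 6p and supply is qs = 4p - 10824.
New equilibrium: 31857 - 6p = 4p - 10824 ⇒ 42681 = 10p ⇒ p = 4268.1, q = 6248.4.

4268.10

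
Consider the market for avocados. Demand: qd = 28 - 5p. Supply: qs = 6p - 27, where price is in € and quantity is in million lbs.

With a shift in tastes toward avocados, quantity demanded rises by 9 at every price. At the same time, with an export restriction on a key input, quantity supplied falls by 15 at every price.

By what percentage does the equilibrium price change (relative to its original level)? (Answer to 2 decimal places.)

Original equilibrium: 28 - 5p = 6p - 27 gives 55 = 11p, so p = 5 and q = 3.
The new curves are qd = 37 - 5p (demand) and qs = 6p - 42 (supply).
Equate the new curves: 37 - 5p = 6p - 42, giving 79 = 11p, p = 79/11 ≈ 7.1818, q = 12/11 ≈ 1.0909.
%Δp = (7.1818 − 5) / 5 × 100 = +43.64%.

+43.64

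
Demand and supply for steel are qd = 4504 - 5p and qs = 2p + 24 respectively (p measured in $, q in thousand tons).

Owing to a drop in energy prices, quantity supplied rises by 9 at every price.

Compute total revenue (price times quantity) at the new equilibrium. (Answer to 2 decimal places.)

Before the shock: 4504 - 5p = 2p + 24 ⇒ 4480 = 7p ⇒ p = 640, q = 1304.
After the shift, demand is qd = 4504 - 5p and supply is qs = 2p + 33.
New equilibrium: 4504 - 5p = 2p + 33 ⇒ 4471 = 7p ⇒ p = 4471/7 ≈ 638.7143, q = 9173/7 ≈ 1310.4286.
New expenditure = 638.7143 × 1310.4286 = 836989.45.

836989.45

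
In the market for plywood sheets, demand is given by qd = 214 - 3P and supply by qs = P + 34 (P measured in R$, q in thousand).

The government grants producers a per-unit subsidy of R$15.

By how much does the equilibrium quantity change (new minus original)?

+11.25

Before the shock: 214 - 3P = P + 34 ⇒ 180 = 4P ⇒ P = 45, q = 79.
Since sellers receive the price plus the subsidy, the effective supply curve becomes qs = P + 49.
Equate the new curves: 214 - 3P = P + 49, giving 165 = 4P, P = 41.25, q = 90.25.
Δq = 90.25 − 79 = +11.25.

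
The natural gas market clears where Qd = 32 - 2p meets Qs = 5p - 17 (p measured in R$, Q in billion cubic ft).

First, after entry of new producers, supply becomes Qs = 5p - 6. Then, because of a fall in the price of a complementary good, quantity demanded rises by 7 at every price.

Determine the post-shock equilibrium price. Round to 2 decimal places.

6.43

Initially, 32 - 2p = 5p - 17, so 49 = 7p and p = 7, Q = 18.
After the shift, demand is Qd = 39 - 2p and supply is Qs = 5p - 6.
Clearing the new market: 39 - 2p = 5p - 6, so p = 45/7 ≈ 6.4286 and Q = 183/7 ≈ 26.1429.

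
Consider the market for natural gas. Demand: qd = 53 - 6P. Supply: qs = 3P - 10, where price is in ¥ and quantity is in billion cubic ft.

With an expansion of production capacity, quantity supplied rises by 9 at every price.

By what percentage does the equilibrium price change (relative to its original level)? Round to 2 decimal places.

-14.29

Solve the original market: 53 - 6P = 3P - 10, hence P = 7 and q = 11.
After the shift, demand is qd = 53 - 6P and supply is qs = 3P - 1.
Equate the new curves: 53 - 6P = 3P - 1, giving 54 = 9P, P = 6, q = 17.
%ΔP = (6 − 7) / 7 × 100 = -14.29%.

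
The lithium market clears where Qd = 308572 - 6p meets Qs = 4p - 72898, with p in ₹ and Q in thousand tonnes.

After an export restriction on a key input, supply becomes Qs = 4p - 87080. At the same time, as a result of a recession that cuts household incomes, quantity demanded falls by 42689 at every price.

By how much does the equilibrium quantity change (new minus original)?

Before the shock: 308572 - 6p = 4p - 72898 ⇒ 381470 = 10p ⇒ p = 38147, Q = 79690.
The new curves are Qd = 265883 - 6p (demand) and Qs = 4p - 87080 (supply).
Clearing the new market: 265883 - 6p = 4p - 87080, so p = 35296.3 and Q = 54105.2.
ΔQ = 54105.2 − 79690 = -25584.8.

-25584.8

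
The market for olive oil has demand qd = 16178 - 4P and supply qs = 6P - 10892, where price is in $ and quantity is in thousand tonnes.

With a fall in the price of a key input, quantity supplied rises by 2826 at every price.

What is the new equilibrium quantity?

6480.4

Solve the original market: 16178 - 4P = 6P - 10892, hence P = 2707 and q = 5350.
With the change applied: demand qd = 16178 - 4P, supply qs = 6P - 8066.
Clearing the new market: 16178 - 4P = 6P - 8066, so P = 2424.4 and q = 6480.4.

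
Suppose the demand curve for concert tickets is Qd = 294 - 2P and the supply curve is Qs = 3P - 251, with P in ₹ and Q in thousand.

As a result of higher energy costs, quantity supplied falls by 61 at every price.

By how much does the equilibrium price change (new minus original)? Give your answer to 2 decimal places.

Before the shock: 294 - 2P = 3P - 251 ⇒ 545 = 5P ⇒ P = 109, Q = 76.
The shock moves the curves to Qd = 294 - 2P and Qs = 3P - 312.
Equate the new curves: 294 - 2P = 3P - 312, giving 606 = 5P, P = 121.2, Q = 51.6.
ΔP = 121.2 − 109 = +12.20.

+12.20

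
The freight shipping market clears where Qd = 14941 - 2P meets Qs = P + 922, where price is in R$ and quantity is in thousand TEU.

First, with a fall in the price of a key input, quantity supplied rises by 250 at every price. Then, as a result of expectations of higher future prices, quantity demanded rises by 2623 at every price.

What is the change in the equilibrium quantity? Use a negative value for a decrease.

Before the shock: 14941 - 2P = P + 922 ⇒ 14019 = 3P ⇒ P = 4673, Q = 5595.
After the shift, demand is Qd = 17564 - 2P and supply is Qs = P + 1172.
Setting them equal: 17564 - 2P = P + 1172 → 16392 = 3P, so P = 5464 and Q = 6636.
ΔQ = 6636 − 5595 = +1041.

+1041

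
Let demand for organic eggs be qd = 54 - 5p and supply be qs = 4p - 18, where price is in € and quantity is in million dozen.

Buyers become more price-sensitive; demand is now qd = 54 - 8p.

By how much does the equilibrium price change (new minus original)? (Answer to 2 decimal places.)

-2.00

Solve the original market: 54 - 5p = 4p - 18, hence p = 8 and q = 14.
After the shift, demand is qd = 54 - 8p and supply is qs = 4p - 18.
New equilibrium: 54 - 8p = 4p - 18 ⇒ 72 = 12p ⇒ p = 6, q = 6.
Δp = 6 − 8 = -2.00.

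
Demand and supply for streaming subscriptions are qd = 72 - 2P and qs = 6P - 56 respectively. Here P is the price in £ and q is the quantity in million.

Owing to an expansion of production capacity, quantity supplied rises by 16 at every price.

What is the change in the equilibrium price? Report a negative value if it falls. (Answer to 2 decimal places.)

Solve the original market: 72 - 2P = 6P - 56, hence P = 16 and q = 40.
With the change applied: demand qd = 72 - 2P, supply qs = 6P - 40.
New equilibrium: 72 - 2P = 6P - 40 ⇒ 112 = 8P ⇒ P = 14, q = 44.
ΔP = 14 − 16 = -2.00.

-2.00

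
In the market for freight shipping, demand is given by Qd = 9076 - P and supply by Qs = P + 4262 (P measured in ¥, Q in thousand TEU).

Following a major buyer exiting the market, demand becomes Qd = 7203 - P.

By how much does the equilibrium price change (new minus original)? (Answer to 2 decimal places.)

Solve the original market: 9076 - P = P + 4262, hence P = 2407 and Q = 6669.
With the change applied: demand Qd = 7203 - P, supply Qs = P + 4262.
Clearing the new market: 7203 - P = P + 4262, so P = 1470.5 and Q = 5732.5.
ΔP = 1470.5 − 2407 = -936.50.

-936.50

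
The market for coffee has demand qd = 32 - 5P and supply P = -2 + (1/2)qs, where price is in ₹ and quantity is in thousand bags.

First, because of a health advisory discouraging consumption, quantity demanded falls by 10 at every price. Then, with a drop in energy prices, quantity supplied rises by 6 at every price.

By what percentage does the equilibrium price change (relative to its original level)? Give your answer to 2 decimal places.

-57.14

Solve the original market: 32 - 5P = 2P + 4, hence P = 4 and q = 12.
The shock moves the curves to qd = 22 - 5P and qs = 2P + 10.
Clearing the new market: 22 - 5P = 2P + 10, so P = 12/7 ≈ 1.7143 and q = 94/7 ≈ 13.4286.
%ΔP = (1.7143 − 4) / 4 × 100 = -57.14%.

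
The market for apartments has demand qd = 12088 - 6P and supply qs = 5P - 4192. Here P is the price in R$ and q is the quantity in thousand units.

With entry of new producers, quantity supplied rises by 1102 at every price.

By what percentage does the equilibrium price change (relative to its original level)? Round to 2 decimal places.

Initially, 12088 - 6P = 5P - 4192, so 16280 = 11P and P = 1480, q = 3208.
The new curves are qd = 12088 - 6P (demand) and qs = 5P - 3090 (supply).
Setting them equal: 12088 - 6P = 5P - 3090 → 15178 = 11P, so P = 15178/11 ≈ 1379.8182 and q = 41900/11 ≈ 3809.0909.
%ΔP = (1379.8182 − 1480) / 1480 × 100 = -6.77%.

-6.77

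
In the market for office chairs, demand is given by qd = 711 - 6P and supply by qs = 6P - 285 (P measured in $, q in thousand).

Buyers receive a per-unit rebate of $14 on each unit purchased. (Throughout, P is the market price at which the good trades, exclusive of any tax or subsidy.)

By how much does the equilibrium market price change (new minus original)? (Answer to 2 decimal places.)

+7.00

Original equilibrium: 711 - 6P = 6P - 285 gives 996 = 12P, so P = 83 and q = 213.
Since buyers' out-of-pocket price is the market price minus the rebate, the effective demand curve becomes qd = 795 - 6P.
Equate the new curves: 795 - 6P = 6P - 285, giving 1080 = 12P, P = 90, q = 255.
ΔP = 90 − 83 = +7.00.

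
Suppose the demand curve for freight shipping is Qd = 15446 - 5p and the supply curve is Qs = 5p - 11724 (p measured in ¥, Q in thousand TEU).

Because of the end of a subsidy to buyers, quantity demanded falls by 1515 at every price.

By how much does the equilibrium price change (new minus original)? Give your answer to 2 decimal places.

Solve the original market: 15446 - 5p = 5p - 11724, hence p = 2717 and Q = 1861.
The new curves are Qd = 13931 - 5p (demand) and Qs = 5p - 11724 (supply).
Setting them equal: 13931 - 5p = 5p - 11724 → 25655 = 10p, so p = 2565.5 and Q = 1103.5.
Δp = 2565.5 − 2717 = -151.50.

-151.50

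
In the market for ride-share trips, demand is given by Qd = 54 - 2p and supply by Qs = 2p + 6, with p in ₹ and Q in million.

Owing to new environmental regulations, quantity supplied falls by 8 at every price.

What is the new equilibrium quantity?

26

Initially, 54 - 2p = 2p + 6, so 48 = 4p and p = 12, Q = 30.
The new curves are Qd = 54 - 2p (demand) and Qs = 2p - 2 (supply).
Setting them equal: 54 - 2p = 2p - 2 → 56 = 4p, so p = 14 and Q = 26.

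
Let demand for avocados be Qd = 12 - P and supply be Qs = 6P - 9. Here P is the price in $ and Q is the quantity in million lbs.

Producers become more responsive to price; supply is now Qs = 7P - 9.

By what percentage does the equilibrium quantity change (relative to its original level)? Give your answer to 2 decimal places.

+4.17

Solve the original market: 12 - P = 6P - 9, hence P = 3 and Q = 9.
With the change applied: demand Qd = 12 - P, supply Qs = 7P - 9.
Setting them equal: 12 - P = 7P - 9 → 21 = 8P, so P = 2.625 and Q = 9.375.
%ΔQ = (9.375 − 9) / 9 × 100 = +4.17%.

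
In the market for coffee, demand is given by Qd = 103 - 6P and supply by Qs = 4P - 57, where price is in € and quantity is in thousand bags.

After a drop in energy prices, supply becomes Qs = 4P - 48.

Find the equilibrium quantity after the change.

12.4

Initially, 103 - 6P = 4P - 57, so 160 = 10P and P = 16, Q = 7.
After the shift, demand is Qd = 103 - 6P and supply is Qs = 4P - 48.
New equilibrium: 103 - 6P = 4P - 48 ⇒ 151 = 10P ⇒ P = 15.1, Q = 12.4.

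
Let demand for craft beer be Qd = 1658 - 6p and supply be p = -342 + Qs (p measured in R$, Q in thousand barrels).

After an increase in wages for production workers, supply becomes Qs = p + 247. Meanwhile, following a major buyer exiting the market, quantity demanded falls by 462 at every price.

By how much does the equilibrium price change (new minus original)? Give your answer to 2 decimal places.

-52.43

Original equilibrium: 1658 - 6p = p + 342 gives 1316 = 7p, so p = 188 and Q = 530.
With the change applied: demand Qd = 1196 - 6p, supply Qs = p + 247.
Equate the new curves: 1196 - 6p = p + 247, giving 949 = 7p, p = 949/7 ≈ 135.5714, Q = 2678/7 ≈ 382.5714.
Δp = 135.5714 − 188 = -52.43.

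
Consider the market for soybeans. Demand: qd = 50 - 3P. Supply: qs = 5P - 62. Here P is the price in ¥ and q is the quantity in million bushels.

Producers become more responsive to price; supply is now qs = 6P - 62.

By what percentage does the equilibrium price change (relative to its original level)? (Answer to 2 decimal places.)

Initially, 50 - 3P = 5P - 62, so 112 = 8P and P = 14, q = 8.
The shock moves the curves to qd = 50 - 3P and qs = 6P - 62.
New equilibrium: 50 - 3P = 6P - 62 ⇒ 112 = 9P ⇒ P = 112/9 ≈ 12.4444, q = 38/3 ≈ 12.6667.
%ΔP = (12.4444 − 14) / 14 × 100 = -11.11%.

-11.11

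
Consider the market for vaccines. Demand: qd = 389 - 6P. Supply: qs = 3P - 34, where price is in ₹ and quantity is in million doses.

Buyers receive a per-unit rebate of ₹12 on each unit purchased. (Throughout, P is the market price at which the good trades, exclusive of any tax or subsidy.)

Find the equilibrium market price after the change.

Before the shock: 389 - 6P = 3P - 34 ⇒ 423 = 9P ⇒ P = 47, q = 107.
Since buyers' out-of-pocket price is the market price minus the rebate, the effective demand curve becomes qd = 461 - 6P.
New equilibrium: 461 - 6P = 3P - 34 ⇒ 495 = 9P ⇒ P = 55, q = 131.

55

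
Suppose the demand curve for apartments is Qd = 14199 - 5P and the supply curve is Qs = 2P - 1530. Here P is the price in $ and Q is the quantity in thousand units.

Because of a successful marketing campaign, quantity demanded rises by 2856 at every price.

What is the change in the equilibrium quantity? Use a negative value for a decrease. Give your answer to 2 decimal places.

+816.00

Original equilibrium: 14199 - 5P = 2P - 1530 gives 15729 = 7P, so P = 2247 and Q = 2964.
After the shift, demand is Qd = 17055 - 5P and supply is Qs = 2P - 1530.
Clearing the new market: 17055 - 5P = 2P - 1530, so P = 2655 and Q = 3780.
ΔQ = 3780 − 2964 = +816.00.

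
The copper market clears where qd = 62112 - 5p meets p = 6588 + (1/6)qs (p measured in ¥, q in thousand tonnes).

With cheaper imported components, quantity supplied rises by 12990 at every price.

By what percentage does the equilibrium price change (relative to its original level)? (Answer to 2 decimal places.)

-12.78

Initially, 62112 - 5p = 6p - 39528, so 101640 = 11p and p = 9240, q = 15912.
After the shift, demand is qd = 62112 - 5p and supply is qs = 6p - 26538.
Equate the new curves: 62112 - 5p = 6p - 26538, giving 88650 = 11p, p = 88650/11 ≈ 8059.0909, q = 239982/11 ≈ 21816.5455.
%Δp = (8059.0909 − 9240) / 9240 × 100 = -12.78%.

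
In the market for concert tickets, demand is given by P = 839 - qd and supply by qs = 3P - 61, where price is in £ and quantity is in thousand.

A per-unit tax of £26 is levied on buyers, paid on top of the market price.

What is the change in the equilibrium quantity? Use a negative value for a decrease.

Solve the original market: 839 - P = 3P - 61, hence P = 225 and q = 614.
Since buyers pay the price plus the tax, the effective demand curve becomes qd = 813 - P.
New equilibrium: 813 - P = 3P - 61 ⇒ 874 = 4P ⇒ P = 218.5, q = 594.5.
Δq = 594.5 − 614 = -19.5.

-19.5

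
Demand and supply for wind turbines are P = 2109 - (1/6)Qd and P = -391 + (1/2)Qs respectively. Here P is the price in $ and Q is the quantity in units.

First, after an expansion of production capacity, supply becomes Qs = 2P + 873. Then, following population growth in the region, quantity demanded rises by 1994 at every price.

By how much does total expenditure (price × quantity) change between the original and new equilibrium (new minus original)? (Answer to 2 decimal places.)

+1867903.91

Before the shock: 12654 - 6P = 2P + 782 ⇒ 11872 = 8P ⇒ P = 1484, Q = 3750.
The new curves are Qd = 14648 - 6P (demand) and Qs = 2P + 873 (supply).
Equate the new curves: 14648 - 6P = 2P + 873, giving 13775 = 8P, P = 1721.875, Q = 4316.75.
Expenditure moves from 1484×3750 = 5565000 to 1721.875×4316.75 = 7432903.90625; change = +1867903.91.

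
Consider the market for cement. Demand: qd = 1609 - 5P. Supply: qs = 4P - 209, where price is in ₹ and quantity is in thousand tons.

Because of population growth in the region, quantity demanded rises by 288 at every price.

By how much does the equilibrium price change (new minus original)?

Initially, 1609 - 5P = 4P - 209, so 1818 = 9P and P = 202, q = 599.
With the change applied: demand qd = 1897 - 5P, supply qs = 4P - 209.
Setting them equal: 1897 - 5P = 4P - 209 → 2106 = 9P, so P = 234 and q = 727.
ΔP = 234 − 202 = +32.

+32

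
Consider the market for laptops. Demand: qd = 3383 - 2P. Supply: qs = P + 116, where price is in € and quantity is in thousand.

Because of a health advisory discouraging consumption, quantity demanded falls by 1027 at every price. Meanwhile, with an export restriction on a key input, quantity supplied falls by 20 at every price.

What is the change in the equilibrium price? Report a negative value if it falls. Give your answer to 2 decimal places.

Initially, 3383 - 2P = P + 116, so 3267 = 3P and P = 1089, q = 1205.
After the shift, demand is qd = 2356 - 2P and supply is qs = P + 96.
Setting them equal: 2356 - 2P = P + 96 → 2260 = 3P, so P = 2260/3 ≈ 753.3333 and q = 2548/3 ≈ 849.3333.
ΔP = 753.3333 − 1089 = -335.67.

-335.67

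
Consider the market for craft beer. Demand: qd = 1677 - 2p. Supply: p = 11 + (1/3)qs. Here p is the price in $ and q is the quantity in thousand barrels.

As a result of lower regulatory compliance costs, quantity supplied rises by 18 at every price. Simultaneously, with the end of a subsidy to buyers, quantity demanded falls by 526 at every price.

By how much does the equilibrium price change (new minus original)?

Initially, 1677 - 2p = 3p - 33, so 1710 = 5p and p = 342, q = 993.
The new curves are qd = 1151 - 2p (demand) and qs = 3p - 15 (supply).
Clearing the new market: 1151 - 2p = 3p - 15, so p = 233.2 and q = 684.6.
Δp = 233.2 − 342 = -108.8.

-108.8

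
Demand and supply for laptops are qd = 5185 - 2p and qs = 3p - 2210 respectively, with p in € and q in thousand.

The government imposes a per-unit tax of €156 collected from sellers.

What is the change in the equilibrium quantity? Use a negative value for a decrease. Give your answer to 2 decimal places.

-187.20

Before the shock: 5185 - 2p = 3p - 2210 ⇒ 7395 = 5p ⇒ p = 1479, q = 2227.
Since sellers keep the price net of the tax, the effective supply curve becomes qs = 3p - 2678.
Equate the new curves: 5185 - 2p = 3p - 2678, giving 7863 = 5p, p = 1572.6, q = 2039.8.
Δq = 2039.8 − 2227 = -187.20.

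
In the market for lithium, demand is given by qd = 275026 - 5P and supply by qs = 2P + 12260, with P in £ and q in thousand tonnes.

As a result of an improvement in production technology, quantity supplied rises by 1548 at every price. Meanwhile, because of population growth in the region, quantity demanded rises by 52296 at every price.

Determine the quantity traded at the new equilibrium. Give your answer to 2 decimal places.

103383.43

Initially, 275026 - 5P = 2P + 12260, so 262766 = 7P and P = 37538, q = 87336.
The new curves are qd = 327322 - 5P (demand) and qs = 2P + 13808 (supply).
New equilibrium: 327322 - 5P = 2P + 13808 ⇒ 313514 = 7P ⇒ P = 313514/7 ≈ 44787.7143, q = 723684/7 ≈ 103383.4286.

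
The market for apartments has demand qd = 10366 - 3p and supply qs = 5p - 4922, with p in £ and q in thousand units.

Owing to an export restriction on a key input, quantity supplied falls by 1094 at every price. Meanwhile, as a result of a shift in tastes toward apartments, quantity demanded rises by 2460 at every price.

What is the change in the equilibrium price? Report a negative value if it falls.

Initially, 10366 - 3p = 5p - 4922, so 15288 = 8p and p = 1911, q = 4633.
The shock moves the curves to qd = 12826 - 3p and qs = 5p - 6016.
New equilibrium: 12826 - 3p = 5p - 6016 ⇒ 18842 = 8p ⇒ p = 2355.25, q = 5760.25.
Δp = 2355.25 − 1911 = +444.25.

+444.25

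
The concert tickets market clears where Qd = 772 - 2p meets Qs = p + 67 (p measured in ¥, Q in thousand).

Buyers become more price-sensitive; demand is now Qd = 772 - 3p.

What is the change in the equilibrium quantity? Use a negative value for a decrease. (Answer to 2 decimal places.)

-58.75

Original equilibrium: 772 - 2p = p + 67 gives 705 = 3p, so p = 235 and Q = 302.
After the shift, demand is Qd = 772 - 3p and supply is Qs = p + 67.
Equate the new curves: 772 - 3p = p + 67, giving 705 = 4p, p = 176.25, Q = 243.25.
ΔQ = 243.25 − 302 = -58.75.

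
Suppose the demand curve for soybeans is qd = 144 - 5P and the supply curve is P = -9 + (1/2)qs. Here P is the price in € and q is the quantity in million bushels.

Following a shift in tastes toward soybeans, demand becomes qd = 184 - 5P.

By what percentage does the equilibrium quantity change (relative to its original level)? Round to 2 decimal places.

Initially, 144 - 5P = 2P + 18, so 126 = 7P and P = 18, q = 54.
The new curves are qd = 184 - 5P (demand) and qs = 2P + 18 (supply).
Setting them equal: 184 - 5P = 2P + 18 → 166 = 7P, so P = 166/7 ≈ 23.7143 and q = 458/7 ≈ 65.4286.
%Δq = (65.4286 − 54) / 54 × 100 = +21.16%.

+21.16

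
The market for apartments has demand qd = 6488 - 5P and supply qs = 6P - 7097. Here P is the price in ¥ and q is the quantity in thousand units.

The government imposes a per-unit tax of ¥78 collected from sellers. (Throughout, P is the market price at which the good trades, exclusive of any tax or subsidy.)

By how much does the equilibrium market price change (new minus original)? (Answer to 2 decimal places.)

Before the shock: 6488 - 5P = 6P - 7097 ⇒ 13585 = 11P ⇒ P = 1235, q = 313.
Since sellers keep the price net of the tax, the effective supply curve becomes qs = 6P - 7565.
Setting them equal: 6488 - 5P = 6P - 7565 → 14053 = 11P, so P = 14053/11 ≈ 1277.5455 and q = 1103/11 ≈ 100.2727.
ΔP = 1277.5455 − 1235 = +42.55.

+42.55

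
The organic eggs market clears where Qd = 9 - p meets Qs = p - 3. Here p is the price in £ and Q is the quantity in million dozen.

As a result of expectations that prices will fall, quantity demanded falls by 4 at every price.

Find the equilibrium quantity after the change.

Before the shock: 9 - p = p - 3 ⇒ 12 = 2p ⇒ p = 6, Q = 3.
The shock moves the curves to Qd = 5 - p and Qs = p - 3.
Equate the new curves: 5 - p = p - 3, giving 8 = 2p, p = 4, Q = 1.

1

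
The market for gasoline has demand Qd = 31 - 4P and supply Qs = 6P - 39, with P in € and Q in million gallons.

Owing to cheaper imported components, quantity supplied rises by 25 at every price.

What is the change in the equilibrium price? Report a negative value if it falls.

Solve the original market: 31 - 4P = 6P - 39, hence P = 7 and Q = 3.
After the shift, demand is Qd = 31 - 4P and supply is Qs = 6P - 14.
New equilibrium: 31 - 4P = 6P - 14 ⇒ 45 = 10P ⇒ P = 4.5, Q = 13.
ΔP = 4.5 − 7 = -2.5.

-2.5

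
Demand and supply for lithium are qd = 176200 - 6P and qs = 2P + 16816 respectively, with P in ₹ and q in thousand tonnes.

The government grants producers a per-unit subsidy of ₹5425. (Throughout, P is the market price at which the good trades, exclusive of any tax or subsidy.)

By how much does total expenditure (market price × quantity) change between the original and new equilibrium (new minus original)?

Solve the original market: 176200 - 6P = 2P + 16816, hence P = 19923 and q = 56662.
Since sellers receive the price plus the subsidy, the effective supply curve becomes qs = 2P + 27666.
Clearing the new market: 176200 - 6P = 2P + 27666, so P = 18566.75 and q = 64799.5.
Expenditure moves from 19923×56662 = 1128877026 to 18566.75×64799.5 = 1203116116.625; change = +74239090.625.

+74239090.625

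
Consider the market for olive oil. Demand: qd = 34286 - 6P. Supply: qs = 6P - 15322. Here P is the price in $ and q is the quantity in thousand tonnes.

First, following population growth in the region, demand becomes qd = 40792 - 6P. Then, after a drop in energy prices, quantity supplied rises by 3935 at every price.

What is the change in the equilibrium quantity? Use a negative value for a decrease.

+5220.5

Initially, 34286 - 6P = 6P - 15322, so 49608 = 12P and P = 4134, q = 9482.
The shock moves the curves to qd = 40792 - 6P and qs = 6P - 11387.
New equilibrium: 40792 - 6P = 6P - 11387 ⇒ 52179 = 12P ⇒ P = 4348.25, q = 14702.5.
Δq = 14702.5 − 9482 = +5220.5.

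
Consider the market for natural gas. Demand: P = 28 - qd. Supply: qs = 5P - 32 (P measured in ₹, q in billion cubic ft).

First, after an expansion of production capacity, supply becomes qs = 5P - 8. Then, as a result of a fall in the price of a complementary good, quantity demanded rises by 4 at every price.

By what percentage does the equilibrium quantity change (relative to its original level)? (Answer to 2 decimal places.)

+40.74

Original equilibrium: 28 - P = 5P - 32 gives 60 = 6P, so P = 10 and q = 18.
The new curves are qd = 32 - P (demand) and qs = 5P - 8 (supply).
Clearing the new market: 32 - P = 5P - 8, so P = 20/3 ≈ 6.6667 and q = 76/3 ≈ 25.3333.
%Δq = (25.3333 − 18) / 18 × 100 = +40.74%.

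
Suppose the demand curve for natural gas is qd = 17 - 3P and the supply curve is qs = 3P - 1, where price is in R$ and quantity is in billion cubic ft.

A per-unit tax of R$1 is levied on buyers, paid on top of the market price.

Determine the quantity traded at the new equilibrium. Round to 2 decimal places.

Before the shock: 17 - 3P = 3P - 1 ⇒ 18 = 6P ⇒ P = 3, q = 8.
Since buyers pay the price plus the tax, the effective demand curve becomes qd = 14 - 3P.
Equate the new curves: 14 - 3P = 3P - 1, giving 15 = 6P, P = 2.5, q = 6.5.

6.50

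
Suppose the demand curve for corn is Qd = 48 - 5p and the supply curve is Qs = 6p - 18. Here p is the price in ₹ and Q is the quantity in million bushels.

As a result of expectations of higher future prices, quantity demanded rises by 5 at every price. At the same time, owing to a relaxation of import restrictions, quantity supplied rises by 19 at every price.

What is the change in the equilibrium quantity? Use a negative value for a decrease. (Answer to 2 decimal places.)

+11.36

Original equilibrium: 48 - 5p = 6p - 18 gives 66 = 11p, so p = 6 and Q = 18.
With the change applied: demand Qd = 53 - 5p, supply Qs = 6p + 1.
New equilibrium: 53 - 5p = 6p + 1 ⇒ 52 = 11p ⇒ p = 52/11 ≈ 4.7273, Q = 323/11 ≈ 29.3636.
ΔQ = 29.3636 − 18 = +11.36.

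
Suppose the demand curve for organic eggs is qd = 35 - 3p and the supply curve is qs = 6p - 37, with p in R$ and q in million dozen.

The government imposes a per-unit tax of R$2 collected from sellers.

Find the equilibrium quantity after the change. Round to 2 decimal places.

Initially, 35 - 3p = 6p - 37, so 72 = 9p and p = 8, q = 11.
Since sellers keep the price net of the tax, the effective supply curve becomes qs = 6p - 49.
Equate the new curves: 35 - 3p = 6p - 49, giving 84 = 9p, p = 28/3 ≈ 9.3333, q = 7.

7.00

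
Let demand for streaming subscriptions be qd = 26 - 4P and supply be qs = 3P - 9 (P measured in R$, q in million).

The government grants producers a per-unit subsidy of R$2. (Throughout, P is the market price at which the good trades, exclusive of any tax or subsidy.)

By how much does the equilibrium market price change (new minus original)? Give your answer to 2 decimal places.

-0.86

Solve the original market: 26 - 4P = 3P - 9, hence P = 5 and q = 6.
Since sellers receive the price plus the subsidy, the effective supply curve becomes qs = 3P - 3.
Equate the new curves: 26 - 4P = 3P - 3, giving 29 = 7P, P = 29/7 ≈ 4.1429, q = 66/7 ≈ 9.4286.
ΔP = 4.1429 − 5 = -0.86.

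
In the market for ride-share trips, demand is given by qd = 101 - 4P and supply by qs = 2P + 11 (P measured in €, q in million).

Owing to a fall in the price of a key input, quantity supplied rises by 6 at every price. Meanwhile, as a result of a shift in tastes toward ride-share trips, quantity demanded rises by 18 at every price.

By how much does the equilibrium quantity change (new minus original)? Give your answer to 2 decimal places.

+10.00

Before the shock: 101 - 4P = 2P + 11 ⇒ 90 = 6P ⇒ P = 15, q = 41.
The new curves are qd = 119 - 4P (demand) and qs = 2P + 17 (supply).
Setting them equal: 119 - 4P = 2P + 17 → 102 = 6P, so P = 17 and q = 51.
Δq = 51 − 41 = +10.00.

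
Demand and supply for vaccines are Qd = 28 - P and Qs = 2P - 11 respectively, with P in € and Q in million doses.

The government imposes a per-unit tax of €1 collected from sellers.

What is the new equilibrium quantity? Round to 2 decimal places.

Initially, 28 - P = 2P - 11, so 39 = 3P and P = 13, Q = 15.
Since sellers keep the price net of the tax, the effective supply curve becomes Qs = 2P - 13.
Setting them equal: 28 - P = 2P - 13 → 41 = 3P, so P = 41/3 ≈ 13.6667 and Q = 43/3 ≈ 14.3333.

14.33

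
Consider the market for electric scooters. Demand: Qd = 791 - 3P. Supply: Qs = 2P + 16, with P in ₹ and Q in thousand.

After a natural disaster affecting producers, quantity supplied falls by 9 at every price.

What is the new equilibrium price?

Solve the original market: 791 - 3P = 2P + 16, hence P = 155 and Q = 326.
The new curves are Qd = 791 - 3P (demand) and Qs = 2P + 7 (supply).
Setting them equal: 791 - 3P = 2P + 7 → 784 = 5P, so P = 156.8 and Q = 320.6.

156.8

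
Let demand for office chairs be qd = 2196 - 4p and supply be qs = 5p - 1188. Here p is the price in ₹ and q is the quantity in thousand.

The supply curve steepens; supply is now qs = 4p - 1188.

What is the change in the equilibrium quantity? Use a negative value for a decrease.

-188

Before the shock: 2196 - 4p = 5p - 1188 ⇒ 3384 = 9p ⇒ p = 376, q = 692.
The shock moves the curves to qd = 2196 - 4p and qs = 4p - 1188.
Clearing the new market: 2196 - 4p = 4p - 1188, so p = 423 and q = 504.
Δq = 504 − 692 = -188.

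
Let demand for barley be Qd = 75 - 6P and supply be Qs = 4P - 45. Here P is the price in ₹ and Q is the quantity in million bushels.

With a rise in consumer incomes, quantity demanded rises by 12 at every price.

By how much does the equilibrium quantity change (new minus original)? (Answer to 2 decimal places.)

Initially, 75 - 6P = 4P - 45, so 120 = 10P and P = 12, Q = 3.
With the change applied: demand Qd = 87 - 6P, supply Qs = 4P - 45.
Setting them equal: 87 - 6P = 4P - 45 → 132 = 10P, so P = 13.2 and Q = 7.8.
ΔQ = 7.8 − 3 = +4.80.

+4.80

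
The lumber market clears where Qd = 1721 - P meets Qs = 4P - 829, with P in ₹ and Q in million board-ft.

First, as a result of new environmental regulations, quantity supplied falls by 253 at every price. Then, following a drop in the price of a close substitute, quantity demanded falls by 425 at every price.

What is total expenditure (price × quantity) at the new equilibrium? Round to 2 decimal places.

390182.24

Solve the original market: 1721 - P = 4P - 829, hence P = 510 and Q = 1211.
The shock moves the curves to Qd = 1296 - P and Qs = 4P - 1082.
Setting them equal: 1296 - P = 4P - 1082 → 2378 = 5P, so P = 475.6 and Q = 820.4.
New expenditure = 475.6 × 820.4 = 390182.24.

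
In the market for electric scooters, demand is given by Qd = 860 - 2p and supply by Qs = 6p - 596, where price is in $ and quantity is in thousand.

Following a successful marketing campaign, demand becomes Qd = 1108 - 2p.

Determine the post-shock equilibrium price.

Solve the original market: 860 - 2p = 6p - 596, hence p = 182 and Q = 496.
The new curves are Qd = 1108 - 2p (demand) and Qs = 6p - 596 (supply).
Setting them equal: 1108 - 2p = 6p - 596 → 1704 = 8p, so p = 213 and Q = 682.

213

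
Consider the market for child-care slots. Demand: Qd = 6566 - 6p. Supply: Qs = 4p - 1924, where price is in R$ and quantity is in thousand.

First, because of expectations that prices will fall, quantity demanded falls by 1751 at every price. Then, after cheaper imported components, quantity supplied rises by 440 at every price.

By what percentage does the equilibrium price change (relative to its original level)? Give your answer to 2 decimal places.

Initially, 6566 - 6p = 4p - 1924, so 8490 = 10p and p = 849, Q = 1472.
After the shift, demand is Qd = 4815 - 6p and supply is Qs = 4p - 1484.
Clearing the new market: 4815 - 6p = 4p - 1484, so p = 629.9 and Q = 1035.6.
%Δp = (629.9 − 849) / 849 × 100 = -25.81%.

-25.81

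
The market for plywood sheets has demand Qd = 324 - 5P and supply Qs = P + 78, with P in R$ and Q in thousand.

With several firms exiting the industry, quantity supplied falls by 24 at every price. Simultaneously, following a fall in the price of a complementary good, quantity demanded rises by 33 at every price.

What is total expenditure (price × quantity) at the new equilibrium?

5277.25

Initially, 324 - 5P = P + 78, so 246 = 6P and P = 41, Q = 119.
The shock moves the curves to Qd = 357 - 5P and Qs = P + 54.
New equilibrium: 357 - 5P = P + 54 ⇒ 303 = 6P ⇒ P = 50.5, Q = 104.5.
New expenditure = 50.5 × 104.5 = 5277.25.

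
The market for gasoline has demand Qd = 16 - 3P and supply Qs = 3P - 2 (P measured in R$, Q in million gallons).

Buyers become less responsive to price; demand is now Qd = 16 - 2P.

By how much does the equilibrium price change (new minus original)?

Original equilibrium: 16 - 3P = 3P - 2 gives 18 = 6P, so P = 3 and Q = 7.
The shock moves the curves to Qd = 16 - 2P and Qs = 3P - 2.
Setting them equal: 16 - 2P = 3P - 2 → 18 = 5P, so P = 3.6 and Q = 8.8.
ΔP = 3.6 − 3 = +0.6.

+0.6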